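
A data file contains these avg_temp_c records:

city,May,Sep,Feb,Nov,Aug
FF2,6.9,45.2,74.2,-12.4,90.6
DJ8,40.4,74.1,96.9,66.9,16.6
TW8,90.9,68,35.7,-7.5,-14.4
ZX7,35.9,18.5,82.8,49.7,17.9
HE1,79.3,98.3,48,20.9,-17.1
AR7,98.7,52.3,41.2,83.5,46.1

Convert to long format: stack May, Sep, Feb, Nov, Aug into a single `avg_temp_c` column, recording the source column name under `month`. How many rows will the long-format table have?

6 city values × 5 melted columns = 30 rows.

30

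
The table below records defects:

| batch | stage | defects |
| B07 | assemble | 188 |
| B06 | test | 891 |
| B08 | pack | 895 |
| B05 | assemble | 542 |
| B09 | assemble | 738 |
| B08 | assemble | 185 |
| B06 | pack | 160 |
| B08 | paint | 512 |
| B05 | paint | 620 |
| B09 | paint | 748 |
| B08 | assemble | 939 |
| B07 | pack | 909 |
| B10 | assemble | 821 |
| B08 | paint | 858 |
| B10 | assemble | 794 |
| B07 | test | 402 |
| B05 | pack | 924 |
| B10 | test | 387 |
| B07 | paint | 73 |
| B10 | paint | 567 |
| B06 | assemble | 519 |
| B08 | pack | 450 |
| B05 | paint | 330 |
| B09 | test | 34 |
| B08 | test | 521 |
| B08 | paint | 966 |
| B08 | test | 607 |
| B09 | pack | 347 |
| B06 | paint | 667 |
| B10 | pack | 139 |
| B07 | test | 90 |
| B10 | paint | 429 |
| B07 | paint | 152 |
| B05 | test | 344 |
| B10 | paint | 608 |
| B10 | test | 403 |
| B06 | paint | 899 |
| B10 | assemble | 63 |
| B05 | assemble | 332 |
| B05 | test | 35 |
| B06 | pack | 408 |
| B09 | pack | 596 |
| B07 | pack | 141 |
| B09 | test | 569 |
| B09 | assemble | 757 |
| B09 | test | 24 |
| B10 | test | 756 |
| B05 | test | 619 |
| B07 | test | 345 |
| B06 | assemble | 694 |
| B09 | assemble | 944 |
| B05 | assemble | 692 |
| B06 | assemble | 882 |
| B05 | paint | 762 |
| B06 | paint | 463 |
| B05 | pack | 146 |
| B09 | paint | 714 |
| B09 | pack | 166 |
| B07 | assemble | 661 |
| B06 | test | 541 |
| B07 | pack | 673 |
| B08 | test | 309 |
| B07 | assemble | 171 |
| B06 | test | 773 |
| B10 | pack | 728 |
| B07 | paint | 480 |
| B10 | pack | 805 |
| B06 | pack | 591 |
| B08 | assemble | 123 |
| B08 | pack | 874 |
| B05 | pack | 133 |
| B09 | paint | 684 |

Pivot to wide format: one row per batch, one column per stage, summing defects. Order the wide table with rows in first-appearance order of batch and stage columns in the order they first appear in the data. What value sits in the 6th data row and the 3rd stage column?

1672

With rows in first-appearance order of batch, row 6 is batch=B10. stage columns in first-appearance order: assemble, test, pack, paint; column 3 is pack.
Long rows with batch=B10, stage=pack: 139 + 728 + 805 = 1672.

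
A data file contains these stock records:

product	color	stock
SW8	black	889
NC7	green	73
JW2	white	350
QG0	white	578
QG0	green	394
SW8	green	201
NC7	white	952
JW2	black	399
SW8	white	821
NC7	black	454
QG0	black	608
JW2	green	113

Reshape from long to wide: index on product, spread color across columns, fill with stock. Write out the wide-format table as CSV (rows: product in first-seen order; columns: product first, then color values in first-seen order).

Columns: product plus the 3 distinct color values (black, green, white).
For example, row SW8 column black takes stock=889 from the long row (SW8, black).

product,black,green,white
SW8,889,201,821
NC7,454,73,952
JW2,399,113,350
QG0,608,394,578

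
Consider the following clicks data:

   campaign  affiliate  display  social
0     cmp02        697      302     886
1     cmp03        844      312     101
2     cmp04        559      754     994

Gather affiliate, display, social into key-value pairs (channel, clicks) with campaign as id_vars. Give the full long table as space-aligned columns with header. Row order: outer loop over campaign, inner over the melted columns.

Each (campaign, column) pair becomes one row: 3 × 3 = 9 rows.
For example, (cmp02, affiliate) → clicks=697.

campaign  channel    clicks
cmp02     affiliate  697   
cmp02     display    302   
cmp02     social     886   
cmp03     affiliate  844   
cmp03     display    312   
cmp03     social     101   
cmp04     affiliate  559   
cmp04     display    754   
cmp04     social     994   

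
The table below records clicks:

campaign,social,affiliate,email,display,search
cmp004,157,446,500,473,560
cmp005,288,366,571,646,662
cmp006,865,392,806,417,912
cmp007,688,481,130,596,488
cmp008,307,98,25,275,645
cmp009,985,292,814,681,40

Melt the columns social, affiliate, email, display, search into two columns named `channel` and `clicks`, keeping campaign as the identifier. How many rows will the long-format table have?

6 campaign values × 5 melted columns = 30 rows.

30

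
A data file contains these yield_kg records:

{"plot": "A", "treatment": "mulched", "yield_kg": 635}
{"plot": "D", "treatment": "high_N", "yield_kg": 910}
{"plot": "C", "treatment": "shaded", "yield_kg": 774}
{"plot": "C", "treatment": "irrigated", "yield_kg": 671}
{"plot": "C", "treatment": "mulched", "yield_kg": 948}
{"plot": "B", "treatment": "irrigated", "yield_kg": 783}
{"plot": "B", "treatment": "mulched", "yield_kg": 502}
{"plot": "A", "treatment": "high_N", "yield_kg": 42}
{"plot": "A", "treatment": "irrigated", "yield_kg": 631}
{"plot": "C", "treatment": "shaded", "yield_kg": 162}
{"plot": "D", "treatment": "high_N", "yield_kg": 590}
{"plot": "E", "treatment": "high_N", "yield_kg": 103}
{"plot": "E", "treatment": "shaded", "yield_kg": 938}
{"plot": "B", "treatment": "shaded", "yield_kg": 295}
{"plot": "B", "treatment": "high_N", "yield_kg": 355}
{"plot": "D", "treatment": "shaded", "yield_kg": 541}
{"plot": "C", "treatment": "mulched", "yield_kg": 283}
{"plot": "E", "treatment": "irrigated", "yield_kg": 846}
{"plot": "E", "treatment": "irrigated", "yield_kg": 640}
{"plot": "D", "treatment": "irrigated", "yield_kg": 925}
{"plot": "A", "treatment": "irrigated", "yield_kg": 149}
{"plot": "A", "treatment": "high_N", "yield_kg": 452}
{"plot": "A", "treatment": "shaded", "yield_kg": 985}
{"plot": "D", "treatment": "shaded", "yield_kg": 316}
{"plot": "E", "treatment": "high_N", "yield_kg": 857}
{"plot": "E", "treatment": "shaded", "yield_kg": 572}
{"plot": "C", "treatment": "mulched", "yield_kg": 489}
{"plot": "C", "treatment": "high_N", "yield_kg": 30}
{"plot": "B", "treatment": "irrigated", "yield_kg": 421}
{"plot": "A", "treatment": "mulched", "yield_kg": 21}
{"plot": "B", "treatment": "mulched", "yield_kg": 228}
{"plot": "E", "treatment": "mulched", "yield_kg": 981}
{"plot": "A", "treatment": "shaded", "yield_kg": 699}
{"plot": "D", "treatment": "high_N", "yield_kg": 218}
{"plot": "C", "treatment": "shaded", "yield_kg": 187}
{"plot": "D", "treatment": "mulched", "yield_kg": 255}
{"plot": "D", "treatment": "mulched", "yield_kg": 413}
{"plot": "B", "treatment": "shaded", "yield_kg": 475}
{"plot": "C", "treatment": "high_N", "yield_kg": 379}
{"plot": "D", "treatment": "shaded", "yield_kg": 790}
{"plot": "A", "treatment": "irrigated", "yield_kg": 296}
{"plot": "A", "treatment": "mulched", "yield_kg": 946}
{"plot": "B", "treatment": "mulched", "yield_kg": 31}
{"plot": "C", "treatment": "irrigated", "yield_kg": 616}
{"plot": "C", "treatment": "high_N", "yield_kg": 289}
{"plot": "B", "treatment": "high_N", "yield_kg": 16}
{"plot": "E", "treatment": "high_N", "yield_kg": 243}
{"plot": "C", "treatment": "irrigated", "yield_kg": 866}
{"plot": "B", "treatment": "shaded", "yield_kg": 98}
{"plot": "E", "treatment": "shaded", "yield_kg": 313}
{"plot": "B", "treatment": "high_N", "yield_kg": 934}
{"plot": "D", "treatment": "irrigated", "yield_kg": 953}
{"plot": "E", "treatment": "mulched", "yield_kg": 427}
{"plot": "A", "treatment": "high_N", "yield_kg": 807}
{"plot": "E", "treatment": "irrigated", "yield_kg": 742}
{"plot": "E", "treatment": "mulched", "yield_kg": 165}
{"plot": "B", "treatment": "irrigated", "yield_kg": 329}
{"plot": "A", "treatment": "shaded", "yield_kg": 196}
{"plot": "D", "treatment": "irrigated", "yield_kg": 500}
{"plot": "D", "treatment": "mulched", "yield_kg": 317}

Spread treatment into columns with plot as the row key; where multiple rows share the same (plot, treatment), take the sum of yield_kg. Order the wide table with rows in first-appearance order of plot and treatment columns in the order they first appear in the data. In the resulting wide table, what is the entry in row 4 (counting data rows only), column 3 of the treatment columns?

With rows in first-appearance order of plot, row 4 is plot=B. treatment columns in first-appearance order: mulched, high_N, shaded, irrigated; column 3 is shaded.
Long rows with plot=B, treatment=shaded: 295 + 475 + 98 = 868.

868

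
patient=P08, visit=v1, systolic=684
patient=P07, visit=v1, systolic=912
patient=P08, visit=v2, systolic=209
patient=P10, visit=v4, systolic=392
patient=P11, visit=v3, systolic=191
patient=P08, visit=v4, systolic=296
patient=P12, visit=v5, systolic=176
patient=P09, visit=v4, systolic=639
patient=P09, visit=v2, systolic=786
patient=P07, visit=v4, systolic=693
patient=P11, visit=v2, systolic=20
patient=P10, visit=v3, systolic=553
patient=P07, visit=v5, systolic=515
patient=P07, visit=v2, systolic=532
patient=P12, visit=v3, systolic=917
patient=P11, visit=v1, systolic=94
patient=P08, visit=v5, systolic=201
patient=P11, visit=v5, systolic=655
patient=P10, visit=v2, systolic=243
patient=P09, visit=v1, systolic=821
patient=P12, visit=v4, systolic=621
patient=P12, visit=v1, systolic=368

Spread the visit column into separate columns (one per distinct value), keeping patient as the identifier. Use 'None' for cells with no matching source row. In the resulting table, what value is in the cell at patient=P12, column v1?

The long row with patient=P12, visit=v1 has systolic=368.

368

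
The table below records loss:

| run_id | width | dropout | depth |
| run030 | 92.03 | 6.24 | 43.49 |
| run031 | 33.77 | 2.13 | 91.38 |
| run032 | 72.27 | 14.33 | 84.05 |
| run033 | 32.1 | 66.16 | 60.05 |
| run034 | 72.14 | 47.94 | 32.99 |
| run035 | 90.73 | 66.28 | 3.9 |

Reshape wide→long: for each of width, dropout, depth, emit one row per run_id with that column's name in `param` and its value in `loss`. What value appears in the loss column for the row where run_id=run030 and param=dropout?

6.24

Unpivoting turns each (run_id, wide-column) pair into one long row.
The wide cell at row run030, column dropout holds 6.24, so the long row (run030, dropout) has loss=6.24.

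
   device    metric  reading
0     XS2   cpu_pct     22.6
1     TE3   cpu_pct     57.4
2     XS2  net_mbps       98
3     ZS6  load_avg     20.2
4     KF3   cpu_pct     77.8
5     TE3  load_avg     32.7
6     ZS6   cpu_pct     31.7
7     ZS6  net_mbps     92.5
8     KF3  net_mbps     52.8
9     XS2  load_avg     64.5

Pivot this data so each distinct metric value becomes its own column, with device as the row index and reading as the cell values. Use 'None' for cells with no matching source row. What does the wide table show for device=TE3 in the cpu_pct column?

57.4

The long row with device=TE3, metric=cpu_pct has reading=57.4.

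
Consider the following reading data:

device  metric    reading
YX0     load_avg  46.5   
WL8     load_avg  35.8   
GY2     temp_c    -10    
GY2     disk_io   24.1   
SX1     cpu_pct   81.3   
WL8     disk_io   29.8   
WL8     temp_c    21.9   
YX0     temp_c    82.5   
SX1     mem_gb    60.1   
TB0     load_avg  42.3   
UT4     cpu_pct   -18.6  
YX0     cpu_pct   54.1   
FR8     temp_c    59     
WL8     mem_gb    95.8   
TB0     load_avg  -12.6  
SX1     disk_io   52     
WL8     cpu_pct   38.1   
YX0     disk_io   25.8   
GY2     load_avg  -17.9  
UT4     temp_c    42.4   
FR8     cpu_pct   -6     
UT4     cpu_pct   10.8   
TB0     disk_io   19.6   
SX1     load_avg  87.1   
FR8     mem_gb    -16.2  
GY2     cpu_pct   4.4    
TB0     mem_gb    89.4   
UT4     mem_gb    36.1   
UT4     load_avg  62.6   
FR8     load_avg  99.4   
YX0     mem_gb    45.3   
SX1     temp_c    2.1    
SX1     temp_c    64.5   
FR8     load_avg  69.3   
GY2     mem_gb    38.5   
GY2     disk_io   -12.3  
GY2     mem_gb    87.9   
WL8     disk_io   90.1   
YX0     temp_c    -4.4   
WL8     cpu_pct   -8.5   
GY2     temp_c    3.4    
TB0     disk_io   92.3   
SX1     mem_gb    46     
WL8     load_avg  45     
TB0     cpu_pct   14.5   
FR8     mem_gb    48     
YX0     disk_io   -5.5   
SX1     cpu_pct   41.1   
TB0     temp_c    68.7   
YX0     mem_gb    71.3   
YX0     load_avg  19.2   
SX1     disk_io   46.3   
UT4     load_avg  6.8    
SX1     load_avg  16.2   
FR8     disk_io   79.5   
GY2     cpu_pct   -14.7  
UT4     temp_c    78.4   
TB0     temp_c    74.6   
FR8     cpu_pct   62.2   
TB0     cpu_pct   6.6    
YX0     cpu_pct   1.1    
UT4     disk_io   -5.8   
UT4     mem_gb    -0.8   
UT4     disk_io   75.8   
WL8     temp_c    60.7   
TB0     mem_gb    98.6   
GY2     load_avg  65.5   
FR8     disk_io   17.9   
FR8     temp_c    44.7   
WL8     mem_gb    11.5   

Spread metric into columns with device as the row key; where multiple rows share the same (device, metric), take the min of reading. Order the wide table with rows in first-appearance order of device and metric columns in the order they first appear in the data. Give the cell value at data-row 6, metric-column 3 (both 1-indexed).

-5.8

With rows in first-appearance order of device, row 6 is device=UT4. metric columns in first-appearance order: load_avg, temp_c, disk_io, cpu_pct, mem_gb; column 3 is disk_io.
Long rows with device=UT4, metric=disk_io: min(-5.8, 75.8) = -5.8.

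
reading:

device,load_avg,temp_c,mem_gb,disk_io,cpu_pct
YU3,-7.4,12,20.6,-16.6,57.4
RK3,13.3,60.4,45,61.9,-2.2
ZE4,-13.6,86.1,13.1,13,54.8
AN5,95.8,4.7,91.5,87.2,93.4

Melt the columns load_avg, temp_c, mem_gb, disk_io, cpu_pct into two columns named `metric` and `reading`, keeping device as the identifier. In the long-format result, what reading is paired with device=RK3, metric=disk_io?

Unpivoting turns each (device, wide-column) pair into one long row.
The wide cell at row RK3, column disk_io holds 61.9, so the long row (RK3, disk_io) has reading=61.9.

61.9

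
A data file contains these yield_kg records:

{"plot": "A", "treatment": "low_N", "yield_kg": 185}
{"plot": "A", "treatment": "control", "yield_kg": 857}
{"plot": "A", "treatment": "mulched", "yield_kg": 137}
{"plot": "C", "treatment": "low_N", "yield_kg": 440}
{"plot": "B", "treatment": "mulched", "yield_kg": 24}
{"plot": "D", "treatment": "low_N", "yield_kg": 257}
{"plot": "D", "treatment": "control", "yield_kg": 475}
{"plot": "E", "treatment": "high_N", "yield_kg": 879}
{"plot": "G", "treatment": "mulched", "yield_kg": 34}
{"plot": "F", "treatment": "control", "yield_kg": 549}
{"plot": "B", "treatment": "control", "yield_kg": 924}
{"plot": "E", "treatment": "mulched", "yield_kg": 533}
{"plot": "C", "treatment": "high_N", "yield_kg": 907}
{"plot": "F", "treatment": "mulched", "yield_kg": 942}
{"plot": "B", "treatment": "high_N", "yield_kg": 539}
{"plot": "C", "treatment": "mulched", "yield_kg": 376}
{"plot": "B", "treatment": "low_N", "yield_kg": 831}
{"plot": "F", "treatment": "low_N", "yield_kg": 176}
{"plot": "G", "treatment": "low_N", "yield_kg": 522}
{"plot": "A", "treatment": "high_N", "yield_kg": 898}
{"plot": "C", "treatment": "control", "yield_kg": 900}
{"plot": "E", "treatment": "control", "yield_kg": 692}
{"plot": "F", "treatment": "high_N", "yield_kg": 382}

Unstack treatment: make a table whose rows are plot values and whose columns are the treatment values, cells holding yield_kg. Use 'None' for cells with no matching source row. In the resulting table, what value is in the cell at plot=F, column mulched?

The long row with plot=F, treatment=mulched has yield_kg=942.

942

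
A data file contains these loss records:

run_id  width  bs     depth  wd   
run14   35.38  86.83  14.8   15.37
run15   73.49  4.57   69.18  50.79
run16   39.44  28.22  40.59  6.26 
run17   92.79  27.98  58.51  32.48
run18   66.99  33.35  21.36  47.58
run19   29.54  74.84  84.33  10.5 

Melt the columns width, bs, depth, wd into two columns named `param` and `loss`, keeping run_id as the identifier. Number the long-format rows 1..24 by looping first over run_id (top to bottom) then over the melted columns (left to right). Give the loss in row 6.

24 rows total (6 × 4). Row 6: index ⌊(6-1)/4⌋ = 1 into run_id → run15; (6-1) mod 4 = 1 into the melted columns → bs.
So row 6 is (run15, bs, 4.57); loss = 4.57.

4.57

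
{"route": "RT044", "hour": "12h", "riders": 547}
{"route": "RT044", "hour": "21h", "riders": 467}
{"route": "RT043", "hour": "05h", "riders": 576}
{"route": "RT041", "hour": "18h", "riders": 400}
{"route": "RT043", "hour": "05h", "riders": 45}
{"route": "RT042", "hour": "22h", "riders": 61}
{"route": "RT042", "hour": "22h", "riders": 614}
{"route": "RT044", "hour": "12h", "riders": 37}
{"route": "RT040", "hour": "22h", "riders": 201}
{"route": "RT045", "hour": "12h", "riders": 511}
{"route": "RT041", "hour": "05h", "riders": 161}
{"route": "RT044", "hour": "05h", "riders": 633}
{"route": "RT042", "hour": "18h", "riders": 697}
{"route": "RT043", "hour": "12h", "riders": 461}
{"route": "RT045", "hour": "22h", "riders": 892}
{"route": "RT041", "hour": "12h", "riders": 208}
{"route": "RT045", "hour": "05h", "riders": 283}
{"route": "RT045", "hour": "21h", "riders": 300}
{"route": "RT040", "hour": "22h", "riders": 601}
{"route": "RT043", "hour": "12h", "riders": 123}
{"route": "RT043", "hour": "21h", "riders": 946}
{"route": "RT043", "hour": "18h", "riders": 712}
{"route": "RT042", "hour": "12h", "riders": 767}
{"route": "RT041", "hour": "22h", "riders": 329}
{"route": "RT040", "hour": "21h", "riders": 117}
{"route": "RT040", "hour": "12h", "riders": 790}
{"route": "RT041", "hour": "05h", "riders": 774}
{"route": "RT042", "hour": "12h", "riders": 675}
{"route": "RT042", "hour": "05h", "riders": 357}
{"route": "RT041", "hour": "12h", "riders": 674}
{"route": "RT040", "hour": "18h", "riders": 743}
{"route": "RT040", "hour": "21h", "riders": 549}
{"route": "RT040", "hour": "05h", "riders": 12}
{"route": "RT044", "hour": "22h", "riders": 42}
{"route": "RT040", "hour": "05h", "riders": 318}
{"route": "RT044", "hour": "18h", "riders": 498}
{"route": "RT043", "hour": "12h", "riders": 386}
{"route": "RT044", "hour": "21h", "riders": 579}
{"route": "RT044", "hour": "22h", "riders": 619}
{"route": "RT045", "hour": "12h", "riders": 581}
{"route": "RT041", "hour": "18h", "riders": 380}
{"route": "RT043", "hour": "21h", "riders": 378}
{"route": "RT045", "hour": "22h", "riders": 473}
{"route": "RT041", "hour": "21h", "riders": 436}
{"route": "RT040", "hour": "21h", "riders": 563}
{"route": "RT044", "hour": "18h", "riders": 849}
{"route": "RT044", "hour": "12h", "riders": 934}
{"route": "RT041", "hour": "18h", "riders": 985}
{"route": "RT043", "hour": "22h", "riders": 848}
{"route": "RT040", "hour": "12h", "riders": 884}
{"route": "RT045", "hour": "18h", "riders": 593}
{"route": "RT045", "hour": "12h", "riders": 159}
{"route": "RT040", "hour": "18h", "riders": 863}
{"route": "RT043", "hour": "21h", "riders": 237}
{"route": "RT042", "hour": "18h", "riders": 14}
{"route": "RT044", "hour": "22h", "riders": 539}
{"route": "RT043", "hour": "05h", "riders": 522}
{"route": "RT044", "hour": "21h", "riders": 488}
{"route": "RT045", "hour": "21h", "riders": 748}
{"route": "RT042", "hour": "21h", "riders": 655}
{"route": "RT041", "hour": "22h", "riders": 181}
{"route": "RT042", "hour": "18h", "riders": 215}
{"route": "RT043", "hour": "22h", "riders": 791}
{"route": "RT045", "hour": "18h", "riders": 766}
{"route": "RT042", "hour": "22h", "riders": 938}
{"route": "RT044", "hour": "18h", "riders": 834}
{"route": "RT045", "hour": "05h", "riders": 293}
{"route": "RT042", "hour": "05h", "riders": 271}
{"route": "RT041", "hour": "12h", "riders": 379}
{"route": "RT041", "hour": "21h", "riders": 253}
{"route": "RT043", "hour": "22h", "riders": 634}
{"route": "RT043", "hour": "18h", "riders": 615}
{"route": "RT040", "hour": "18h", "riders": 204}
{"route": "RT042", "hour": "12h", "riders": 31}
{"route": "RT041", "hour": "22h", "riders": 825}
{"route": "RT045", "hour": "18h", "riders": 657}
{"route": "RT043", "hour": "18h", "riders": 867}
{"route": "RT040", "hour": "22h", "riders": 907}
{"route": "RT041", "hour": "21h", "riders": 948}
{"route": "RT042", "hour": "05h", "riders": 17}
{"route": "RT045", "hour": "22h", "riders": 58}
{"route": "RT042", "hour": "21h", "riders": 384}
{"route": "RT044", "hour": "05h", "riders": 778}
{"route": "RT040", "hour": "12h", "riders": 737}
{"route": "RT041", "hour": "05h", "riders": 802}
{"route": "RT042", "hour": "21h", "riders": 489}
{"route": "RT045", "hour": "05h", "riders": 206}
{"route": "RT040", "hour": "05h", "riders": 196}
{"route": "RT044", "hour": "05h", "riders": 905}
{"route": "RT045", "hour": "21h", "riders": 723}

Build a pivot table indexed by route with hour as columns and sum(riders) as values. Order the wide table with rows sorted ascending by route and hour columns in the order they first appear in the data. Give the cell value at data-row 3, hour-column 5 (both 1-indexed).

With rows sorted ascending by route, row 3 is route=RT042. hour columns in first-appearance order: 12h, 21h, 05h, 18h, 22h; column 5 is 22h.
Long rows with route=RT042, hour=22h: 61 + 614 + 938 = 1613.

1613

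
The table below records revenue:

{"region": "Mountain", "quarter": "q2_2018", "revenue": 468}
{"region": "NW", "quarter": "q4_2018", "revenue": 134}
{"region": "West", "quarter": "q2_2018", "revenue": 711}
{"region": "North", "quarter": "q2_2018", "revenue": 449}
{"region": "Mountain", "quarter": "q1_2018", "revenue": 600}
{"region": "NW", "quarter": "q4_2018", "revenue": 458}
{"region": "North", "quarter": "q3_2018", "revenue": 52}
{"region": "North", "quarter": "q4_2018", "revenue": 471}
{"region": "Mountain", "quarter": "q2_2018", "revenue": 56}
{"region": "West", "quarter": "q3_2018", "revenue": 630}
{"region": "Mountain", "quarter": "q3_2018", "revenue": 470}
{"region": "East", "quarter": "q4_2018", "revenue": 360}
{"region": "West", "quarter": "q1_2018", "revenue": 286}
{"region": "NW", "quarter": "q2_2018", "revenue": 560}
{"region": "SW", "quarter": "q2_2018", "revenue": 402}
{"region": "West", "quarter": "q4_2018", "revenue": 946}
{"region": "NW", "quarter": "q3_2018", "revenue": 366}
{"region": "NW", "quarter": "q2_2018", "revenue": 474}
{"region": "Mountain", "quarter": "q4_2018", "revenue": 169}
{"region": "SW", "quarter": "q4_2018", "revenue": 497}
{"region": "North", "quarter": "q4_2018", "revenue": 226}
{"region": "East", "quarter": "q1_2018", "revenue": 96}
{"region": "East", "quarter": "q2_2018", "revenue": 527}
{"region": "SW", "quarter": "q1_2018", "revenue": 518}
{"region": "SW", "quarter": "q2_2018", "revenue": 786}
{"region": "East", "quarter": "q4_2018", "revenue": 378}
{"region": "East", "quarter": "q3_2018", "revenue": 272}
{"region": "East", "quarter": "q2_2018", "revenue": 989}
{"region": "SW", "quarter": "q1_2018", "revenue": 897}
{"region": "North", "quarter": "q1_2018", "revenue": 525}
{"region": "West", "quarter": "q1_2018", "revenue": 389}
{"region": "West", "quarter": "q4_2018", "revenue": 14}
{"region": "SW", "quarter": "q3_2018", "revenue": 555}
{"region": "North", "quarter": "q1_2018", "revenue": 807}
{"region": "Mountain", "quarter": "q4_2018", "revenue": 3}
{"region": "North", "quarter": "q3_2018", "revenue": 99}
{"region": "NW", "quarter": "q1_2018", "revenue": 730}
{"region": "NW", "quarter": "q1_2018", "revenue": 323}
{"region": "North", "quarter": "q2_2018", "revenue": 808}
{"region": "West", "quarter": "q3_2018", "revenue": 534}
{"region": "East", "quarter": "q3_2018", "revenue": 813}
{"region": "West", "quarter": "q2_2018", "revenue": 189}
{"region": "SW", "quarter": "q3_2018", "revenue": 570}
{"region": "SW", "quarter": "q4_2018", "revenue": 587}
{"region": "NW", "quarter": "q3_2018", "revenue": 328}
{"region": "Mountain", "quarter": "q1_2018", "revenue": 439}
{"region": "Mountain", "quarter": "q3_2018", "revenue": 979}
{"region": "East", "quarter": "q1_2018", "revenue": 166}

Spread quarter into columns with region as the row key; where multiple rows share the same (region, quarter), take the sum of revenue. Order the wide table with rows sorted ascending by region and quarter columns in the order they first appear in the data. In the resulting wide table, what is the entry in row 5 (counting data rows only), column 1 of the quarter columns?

1188

With rows sorted ascending by region, row 5 is region=SW. quarter columns in first-appearance order: q2_2018, q4_2018, q1_2018, q3_2018; column 1 is q2_2018.
Long rows with region=SW, quarter=q2_2018: 402 + 786 = 1188.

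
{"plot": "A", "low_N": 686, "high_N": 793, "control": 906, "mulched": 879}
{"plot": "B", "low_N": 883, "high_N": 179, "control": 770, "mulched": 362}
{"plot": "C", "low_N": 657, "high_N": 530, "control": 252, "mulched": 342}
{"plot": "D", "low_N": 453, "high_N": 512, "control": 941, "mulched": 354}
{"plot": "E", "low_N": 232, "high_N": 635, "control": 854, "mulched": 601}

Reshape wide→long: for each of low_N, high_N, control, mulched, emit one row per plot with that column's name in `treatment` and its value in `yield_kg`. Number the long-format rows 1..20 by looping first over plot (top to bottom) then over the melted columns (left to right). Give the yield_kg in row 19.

20 rows total (5 × 4). Row 19: index ⌊(19-1)/4⌋ = 4 into plot → E; (19-1) mod 4 = 2 into the melted columns → control.
So row 19 is (E, control, 854); yield_kg = 854.

854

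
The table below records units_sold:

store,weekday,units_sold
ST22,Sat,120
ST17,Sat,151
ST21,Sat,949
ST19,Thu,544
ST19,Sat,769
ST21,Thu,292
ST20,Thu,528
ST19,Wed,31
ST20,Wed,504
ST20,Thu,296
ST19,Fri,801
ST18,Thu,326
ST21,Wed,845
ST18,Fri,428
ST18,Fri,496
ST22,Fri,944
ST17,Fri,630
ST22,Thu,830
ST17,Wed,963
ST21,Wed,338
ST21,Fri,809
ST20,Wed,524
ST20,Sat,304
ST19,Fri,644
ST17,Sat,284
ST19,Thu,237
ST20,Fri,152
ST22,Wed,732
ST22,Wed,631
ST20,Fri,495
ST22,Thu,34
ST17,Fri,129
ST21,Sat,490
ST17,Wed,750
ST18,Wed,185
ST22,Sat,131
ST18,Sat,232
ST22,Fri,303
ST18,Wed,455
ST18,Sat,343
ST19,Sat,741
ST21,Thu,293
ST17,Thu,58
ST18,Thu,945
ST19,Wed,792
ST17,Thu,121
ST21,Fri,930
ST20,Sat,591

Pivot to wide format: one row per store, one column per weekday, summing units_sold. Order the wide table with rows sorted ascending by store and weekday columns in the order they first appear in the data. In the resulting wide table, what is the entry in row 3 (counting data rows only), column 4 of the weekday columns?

With rows sorted ascending by store, row 3 is store=ST19. weekday columns in first-appearance order: Sat, Thu, Wed, Fri; column 4 is Fri.
Long rows with store=ST19, weekday=Fri: 801 + 644 = 1445.

1445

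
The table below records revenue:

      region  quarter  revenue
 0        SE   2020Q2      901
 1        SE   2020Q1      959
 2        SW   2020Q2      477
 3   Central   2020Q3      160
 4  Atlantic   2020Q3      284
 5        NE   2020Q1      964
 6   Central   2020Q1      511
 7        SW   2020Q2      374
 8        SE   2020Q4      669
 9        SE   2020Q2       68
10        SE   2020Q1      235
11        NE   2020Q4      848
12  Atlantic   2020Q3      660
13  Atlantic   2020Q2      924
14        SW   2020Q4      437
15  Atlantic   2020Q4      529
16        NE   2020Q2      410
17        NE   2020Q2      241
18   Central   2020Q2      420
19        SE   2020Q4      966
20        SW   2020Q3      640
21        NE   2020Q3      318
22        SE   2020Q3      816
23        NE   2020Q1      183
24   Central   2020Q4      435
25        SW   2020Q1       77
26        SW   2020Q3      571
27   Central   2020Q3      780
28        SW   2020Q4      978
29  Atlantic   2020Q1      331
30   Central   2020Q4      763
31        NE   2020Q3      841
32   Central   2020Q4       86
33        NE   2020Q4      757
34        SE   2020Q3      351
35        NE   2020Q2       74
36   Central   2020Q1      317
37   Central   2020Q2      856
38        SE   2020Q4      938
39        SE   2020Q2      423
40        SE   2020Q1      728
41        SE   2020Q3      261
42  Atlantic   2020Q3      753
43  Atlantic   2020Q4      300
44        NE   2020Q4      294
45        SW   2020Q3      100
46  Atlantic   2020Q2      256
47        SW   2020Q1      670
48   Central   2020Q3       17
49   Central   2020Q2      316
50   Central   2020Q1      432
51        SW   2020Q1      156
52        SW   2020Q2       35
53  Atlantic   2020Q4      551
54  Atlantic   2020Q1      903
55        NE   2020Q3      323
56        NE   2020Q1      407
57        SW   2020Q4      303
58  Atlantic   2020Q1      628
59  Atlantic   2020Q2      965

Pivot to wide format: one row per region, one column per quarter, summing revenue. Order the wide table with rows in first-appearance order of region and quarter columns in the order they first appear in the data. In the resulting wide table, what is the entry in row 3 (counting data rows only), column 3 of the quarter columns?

957

With rows in first-appearance order of region, row 3 is region=Central. quarter columns in first-appearance order: 2020Q2, 2020Q1, 2020Q3, 2020Q4; column 3 is 2020Q3.
Long rows with region=Central, quarter=2020Q3: 160 + 780 + 17 = 957.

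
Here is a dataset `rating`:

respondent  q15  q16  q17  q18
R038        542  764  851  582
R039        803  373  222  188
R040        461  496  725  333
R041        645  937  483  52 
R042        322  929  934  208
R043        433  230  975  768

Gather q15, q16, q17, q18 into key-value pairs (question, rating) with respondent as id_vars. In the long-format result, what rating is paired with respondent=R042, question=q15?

322

Unpivoting turns each (respondent, wide-column) pair into one long row.
The wide cell at row R042, column q15 holds 322, so the long row (R042, q15) has rating=322.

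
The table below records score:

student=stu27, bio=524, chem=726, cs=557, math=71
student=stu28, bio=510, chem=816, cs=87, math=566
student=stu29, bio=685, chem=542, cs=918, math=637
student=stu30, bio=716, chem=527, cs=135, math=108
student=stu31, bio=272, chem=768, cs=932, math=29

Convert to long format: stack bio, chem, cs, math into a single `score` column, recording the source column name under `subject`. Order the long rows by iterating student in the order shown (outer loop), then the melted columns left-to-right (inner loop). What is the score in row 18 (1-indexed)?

768

20 rows total (5 × 4). Row 18: index ⌊(18-1)/4⌋ = 4 into student → stu31; (18-1) mod 4 = 1 into the melted columns → chem.
So row 18 is (stu31, chem, 768); score = 768.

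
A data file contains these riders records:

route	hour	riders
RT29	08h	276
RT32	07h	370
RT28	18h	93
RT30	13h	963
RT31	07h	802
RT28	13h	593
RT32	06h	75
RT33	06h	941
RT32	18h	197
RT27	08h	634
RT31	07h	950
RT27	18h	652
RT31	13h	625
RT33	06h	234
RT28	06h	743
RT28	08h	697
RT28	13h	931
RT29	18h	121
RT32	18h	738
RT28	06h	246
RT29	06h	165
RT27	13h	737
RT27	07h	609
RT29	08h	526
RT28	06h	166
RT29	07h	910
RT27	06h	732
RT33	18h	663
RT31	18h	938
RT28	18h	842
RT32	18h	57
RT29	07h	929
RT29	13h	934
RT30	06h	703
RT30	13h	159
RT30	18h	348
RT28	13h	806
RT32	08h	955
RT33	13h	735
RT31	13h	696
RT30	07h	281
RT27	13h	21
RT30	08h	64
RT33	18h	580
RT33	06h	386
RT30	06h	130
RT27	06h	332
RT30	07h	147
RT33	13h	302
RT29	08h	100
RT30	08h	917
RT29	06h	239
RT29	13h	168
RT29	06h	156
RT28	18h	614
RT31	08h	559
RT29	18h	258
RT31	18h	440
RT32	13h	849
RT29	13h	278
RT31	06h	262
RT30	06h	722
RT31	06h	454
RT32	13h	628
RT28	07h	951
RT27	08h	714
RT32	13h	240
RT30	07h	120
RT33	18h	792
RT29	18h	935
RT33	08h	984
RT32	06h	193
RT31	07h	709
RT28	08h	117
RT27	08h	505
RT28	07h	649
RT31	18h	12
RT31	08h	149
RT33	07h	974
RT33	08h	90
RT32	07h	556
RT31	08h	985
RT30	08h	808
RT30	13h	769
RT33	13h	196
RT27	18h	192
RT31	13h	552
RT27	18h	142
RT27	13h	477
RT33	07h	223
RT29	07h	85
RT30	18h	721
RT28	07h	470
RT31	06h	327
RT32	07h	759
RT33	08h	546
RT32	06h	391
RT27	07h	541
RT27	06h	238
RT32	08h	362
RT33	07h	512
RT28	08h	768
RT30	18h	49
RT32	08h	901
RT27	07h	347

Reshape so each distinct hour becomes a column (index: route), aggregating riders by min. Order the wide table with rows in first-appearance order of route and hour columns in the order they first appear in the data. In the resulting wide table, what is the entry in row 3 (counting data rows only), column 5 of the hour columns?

166

With rows in first-appearance order of route, row 3 is route=RT28. hour columns in first-appearance order: 08h, 07h, 18h, 13h, 06h; column 5 is 06h.
Long rows with route=RT28, hour=06h: min(743, 246, 166) = 166.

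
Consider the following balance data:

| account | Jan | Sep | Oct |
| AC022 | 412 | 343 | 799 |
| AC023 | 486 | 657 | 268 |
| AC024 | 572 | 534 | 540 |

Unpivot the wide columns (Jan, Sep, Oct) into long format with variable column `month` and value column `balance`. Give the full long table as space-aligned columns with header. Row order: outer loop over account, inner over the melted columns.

account  month  balance
AC022    Jan    412    
AC022    Sep    343    
AC022    Oct    799    
AC023    Jan    486    
AC023    Sep    657    
AC023    Oct    268    
AC024    Jan    572    
AC024    Sep    534    
AC024    Oct    540    

Each (account, column) pair becomes one row: 3 × 3 = 9 rows.
For example, (AC022, Jan) → balance=412.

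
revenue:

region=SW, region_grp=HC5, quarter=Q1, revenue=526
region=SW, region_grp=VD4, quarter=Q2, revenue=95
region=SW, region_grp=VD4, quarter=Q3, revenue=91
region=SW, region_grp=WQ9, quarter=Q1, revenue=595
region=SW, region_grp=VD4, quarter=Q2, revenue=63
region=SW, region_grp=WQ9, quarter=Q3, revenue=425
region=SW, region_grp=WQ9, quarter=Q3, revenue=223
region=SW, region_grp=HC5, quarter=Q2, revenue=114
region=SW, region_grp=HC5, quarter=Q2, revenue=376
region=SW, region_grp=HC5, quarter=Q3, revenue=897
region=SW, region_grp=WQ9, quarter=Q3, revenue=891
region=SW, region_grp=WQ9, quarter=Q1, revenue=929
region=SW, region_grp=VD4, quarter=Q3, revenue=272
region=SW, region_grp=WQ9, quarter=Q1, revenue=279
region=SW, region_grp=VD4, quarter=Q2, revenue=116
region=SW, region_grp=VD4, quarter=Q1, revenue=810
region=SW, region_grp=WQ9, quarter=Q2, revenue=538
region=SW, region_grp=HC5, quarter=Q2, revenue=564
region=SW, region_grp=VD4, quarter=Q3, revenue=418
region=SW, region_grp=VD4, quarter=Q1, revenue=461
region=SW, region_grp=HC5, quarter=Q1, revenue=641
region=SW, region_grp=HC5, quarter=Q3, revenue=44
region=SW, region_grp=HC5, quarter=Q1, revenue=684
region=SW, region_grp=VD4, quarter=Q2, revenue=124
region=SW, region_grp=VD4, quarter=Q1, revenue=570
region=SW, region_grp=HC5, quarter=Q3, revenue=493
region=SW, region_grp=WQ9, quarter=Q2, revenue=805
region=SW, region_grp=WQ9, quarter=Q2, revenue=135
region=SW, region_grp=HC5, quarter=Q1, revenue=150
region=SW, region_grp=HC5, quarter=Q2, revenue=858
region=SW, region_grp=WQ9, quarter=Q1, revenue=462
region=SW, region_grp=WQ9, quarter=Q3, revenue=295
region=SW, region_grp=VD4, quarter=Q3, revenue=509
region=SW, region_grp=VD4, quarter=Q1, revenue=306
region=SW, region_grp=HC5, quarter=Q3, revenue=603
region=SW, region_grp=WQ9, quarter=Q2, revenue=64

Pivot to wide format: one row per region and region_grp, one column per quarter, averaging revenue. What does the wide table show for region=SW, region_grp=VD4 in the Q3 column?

Rows with region=SW, region_grp=VD4 and quarter=Q3: revenue values are 91, 272, 418, 509.
(91 + 272 + 418 + 509) / 4 = 322.50.

322.50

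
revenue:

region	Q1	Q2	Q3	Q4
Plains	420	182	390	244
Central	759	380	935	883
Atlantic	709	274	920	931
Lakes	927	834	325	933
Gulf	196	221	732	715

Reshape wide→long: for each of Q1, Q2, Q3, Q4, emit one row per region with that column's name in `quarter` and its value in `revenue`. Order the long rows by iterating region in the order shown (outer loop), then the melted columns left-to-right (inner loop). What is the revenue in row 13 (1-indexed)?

20 rows total (5 × 4). Row 13: index ⌊(13-1)/4⌋ = 3 into region → Lakes; (13-1) mod 4 = 0 into the melted columns → Q1.
So row 13 is (Lakes, Q1, 927); revenue = 927.

927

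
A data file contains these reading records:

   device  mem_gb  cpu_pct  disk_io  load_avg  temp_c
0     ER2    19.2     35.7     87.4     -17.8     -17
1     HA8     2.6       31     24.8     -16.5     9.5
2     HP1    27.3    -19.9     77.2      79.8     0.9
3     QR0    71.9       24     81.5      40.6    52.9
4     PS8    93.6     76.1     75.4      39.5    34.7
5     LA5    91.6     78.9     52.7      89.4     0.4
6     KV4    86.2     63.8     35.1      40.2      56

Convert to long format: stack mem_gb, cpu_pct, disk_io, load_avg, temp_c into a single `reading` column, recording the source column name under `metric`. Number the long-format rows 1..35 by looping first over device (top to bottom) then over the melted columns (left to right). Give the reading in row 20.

35 rows total (7 × 5). Row 20: index ⌊(20-1)/5⌋ = 3 into device → QR0; (20-1) mod 5 = 4 into the melted columns → temp_c.
So row 20 is (QR0, temp_c, 52.9); reading = 52.9.

52.9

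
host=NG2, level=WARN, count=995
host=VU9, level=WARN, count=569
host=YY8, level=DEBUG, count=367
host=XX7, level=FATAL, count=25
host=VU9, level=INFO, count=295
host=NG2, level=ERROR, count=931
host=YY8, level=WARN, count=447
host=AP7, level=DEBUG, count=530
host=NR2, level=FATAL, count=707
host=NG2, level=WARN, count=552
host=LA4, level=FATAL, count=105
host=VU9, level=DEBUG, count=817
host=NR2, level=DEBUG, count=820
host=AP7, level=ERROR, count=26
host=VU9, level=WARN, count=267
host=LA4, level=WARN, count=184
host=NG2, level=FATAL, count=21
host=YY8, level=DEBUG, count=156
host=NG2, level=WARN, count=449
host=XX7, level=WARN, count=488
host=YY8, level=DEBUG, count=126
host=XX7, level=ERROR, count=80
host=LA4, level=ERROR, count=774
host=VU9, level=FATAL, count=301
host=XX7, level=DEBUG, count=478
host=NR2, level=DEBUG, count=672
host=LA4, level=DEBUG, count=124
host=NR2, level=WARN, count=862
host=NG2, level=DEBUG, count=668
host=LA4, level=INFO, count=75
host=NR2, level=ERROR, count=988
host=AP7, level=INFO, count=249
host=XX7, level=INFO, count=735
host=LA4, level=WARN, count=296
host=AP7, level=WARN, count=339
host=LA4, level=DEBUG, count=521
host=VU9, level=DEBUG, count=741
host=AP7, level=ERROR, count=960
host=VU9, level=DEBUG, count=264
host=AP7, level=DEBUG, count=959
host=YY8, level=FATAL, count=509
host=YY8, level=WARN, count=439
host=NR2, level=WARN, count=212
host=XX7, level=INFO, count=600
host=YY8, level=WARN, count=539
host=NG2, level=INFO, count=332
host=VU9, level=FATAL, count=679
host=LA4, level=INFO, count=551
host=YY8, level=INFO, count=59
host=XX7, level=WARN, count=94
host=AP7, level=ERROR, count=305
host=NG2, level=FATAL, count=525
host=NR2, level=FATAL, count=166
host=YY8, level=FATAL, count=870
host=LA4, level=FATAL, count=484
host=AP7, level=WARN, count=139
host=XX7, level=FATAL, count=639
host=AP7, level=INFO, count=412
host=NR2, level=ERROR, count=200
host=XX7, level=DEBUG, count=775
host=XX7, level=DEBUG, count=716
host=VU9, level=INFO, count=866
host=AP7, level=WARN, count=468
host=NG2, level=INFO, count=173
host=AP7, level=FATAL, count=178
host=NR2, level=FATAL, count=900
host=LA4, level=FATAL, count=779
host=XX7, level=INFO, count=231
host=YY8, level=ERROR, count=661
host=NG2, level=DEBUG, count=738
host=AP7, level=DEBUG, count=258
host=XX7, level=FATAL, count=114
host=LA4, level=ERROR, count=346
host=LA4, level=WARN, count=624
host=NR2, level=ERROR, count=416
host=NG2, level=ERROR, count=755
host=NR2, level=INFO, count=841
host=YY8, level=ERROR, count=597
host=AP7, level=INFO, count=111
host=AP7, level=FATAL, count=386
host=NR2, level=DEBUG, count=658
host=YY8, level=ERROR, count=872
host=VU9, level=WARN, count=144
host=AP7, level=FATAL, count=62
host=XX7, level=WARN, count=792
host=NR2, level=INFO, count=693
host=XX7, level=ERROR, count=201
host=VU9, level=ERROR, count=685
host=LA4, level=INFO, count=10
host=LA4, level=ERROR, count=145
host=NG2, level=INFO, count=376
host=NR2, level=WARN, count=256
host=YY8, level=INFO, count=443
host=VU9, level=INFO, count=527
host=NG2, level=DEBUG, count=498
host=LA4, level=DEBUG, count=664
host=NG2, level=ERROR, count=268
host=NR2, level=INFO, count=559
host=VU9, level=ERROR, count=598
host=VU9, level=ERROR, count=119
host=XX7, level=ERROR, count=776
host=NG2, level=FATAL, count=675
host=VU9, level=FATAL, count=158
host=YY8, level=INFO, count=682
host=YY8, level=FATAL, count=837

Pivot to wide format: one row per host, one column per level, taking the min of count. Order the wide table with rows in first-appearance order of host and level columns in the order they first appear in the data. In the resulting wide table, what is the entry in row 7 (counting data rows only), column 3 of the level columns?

105

With rows in first-appearance order of host, row 7 is host=LA4. level columns in first-appearance order: WARN, DEBUG, FATAL, INFO, ERROR; column 3 is FATAL.
Long rows with host=LA4, level=FATAL: min(105, 484, 779) = 105.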